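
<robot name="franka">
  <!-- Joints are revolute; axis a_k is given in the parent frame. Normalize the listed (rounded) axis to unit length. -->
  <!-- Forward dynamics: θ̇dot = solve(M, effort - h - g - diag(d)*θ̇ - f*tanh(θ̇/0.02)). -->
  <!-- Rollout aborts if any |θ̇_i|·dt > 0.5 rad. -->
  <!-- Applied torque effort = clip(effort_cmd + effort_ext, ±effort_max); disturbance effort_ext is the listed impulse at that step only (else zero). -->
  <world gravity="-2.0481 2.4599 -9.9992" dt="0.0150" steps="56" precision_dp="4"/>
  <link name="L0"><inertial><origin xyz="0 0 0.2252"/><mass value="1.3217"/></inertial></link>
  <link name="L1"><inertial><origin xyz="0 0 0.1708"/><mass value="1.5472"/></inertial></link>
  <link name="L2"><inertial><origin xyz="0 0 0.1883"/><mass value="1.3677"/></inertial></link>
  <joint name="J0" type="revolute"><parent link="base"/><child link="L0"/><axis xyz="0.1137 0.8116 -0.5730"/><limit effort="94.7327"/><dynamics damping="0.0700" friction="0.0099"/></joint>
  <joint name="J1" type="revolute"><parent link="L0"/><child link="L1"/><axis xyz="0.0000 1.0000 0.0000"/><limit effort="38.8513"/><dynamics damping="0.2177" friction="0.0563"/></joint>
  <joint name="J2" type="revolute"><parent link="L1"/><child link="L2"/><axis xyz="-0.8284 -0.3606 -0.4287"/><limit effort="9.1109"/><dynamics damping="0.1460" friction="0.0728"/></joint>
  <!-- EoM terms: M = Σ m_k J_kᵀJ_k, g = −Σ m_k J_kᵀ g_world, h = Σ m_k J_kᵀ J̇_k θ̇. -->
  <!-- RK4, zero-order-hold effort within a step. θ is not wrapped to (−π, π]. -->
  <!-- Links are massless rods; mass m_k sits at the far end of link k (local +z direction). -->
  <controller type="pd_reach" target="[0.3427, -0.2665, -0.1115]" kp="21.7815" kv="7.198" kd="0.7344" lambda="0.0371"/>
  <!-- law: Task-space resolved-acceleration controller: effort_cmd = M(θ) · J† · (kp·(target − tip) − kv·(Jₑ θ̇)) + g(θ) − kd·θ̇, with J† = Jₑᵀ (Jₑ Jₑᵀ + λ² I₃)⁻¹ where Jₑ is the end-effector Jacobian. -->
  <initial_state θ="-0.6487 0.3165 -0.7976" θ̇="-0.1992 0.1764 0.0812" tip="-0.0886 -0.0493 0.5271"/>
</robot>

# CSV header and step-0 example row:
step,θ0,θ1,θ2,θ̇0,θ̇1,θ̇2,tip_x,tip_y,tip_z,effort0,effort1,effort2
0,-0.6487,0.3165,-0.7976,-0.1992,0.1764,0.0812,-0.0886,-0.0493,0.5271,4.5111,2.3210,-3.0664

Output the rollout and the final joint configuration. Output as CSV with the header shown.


step,θ0,θ1,θ2,θ̇0,θ̇1,θ̇2,tip_x,tip_y,tip_z,effort0,effort1,effort2
1,-0.6554,0.3208,-0.8106,-0.6836,0.3919,-1.7711,-0.0881,-0.0495,0.5256,5.0907,2.0299,-1.3533
2,-0.6678,0.3283,-0.8429,-0.9675,0.6063,-2.5423,-0.0862,-0.0503,0.5222,5.7539,1.8337,-0.5927
3,-0.6833,0.3383,-0.8835,-1.0973,0.7230,-2.8673,-0.0836,-0.0511,0.5178,6.3596,1.7483,-0.2174
4,-0.7000,0.3494,-0.9274,-1.1280,0.7642,-2.9908,-0.0807,-0.0517,0.5128,6.8705,1.7243,-0.0087
5,-0.7167,0.3608,-0.9725,-1.0977,0.7599,-3.0187,-0.0776,-0.0520,0.5074,7.2851,1.7242,0.1269
6,-0.7326,0.3720,-1.0175,-1.0299,0.7322,-2.9991,-0.0743,-0.0521,0.5019,7.6140,1.7262,0.2309
7,-0.7473,0.3827,-1.0622,-0.9389,0.6948,-2.9544,-0.0708,-0.0520,0.4964,7.8704,1.7196,0.3216
8,-0.7606,0.3928,-1.1060,-0.8334,0.6557,-2.8956,-0.0671,-0.0517,0.4907,8.0668,1.7002,0.4074
9,-0.7722,0.4023,-1.1489,-0.7183,0.6191,-2.8283,-0.0633,-0.0512,0.4851,8.2139,1.6671,0.4918
10,-0.7821,0.4113,-1.1907,-0.5970,0.5873,-2.7556,-0.0591,-0.0506,0.4796,8.3204,1.6212,0.5762
11,-0.7901,0.4199,-1.2314,-0.4713,0.5609,-2.6793,-0.0547,-0.0499,0.4741,8.3933,1.5640,0.6608
12,-0.7962,0.4282,-1.2710,-0.3426,0.5402,-2.6004,-0.0500,-0.0491,0.4686,8.4378,1.4973,0.7456
13,-0.8003,0.4361,-1.3093,-0.2115,0.5249,-2.5196,-0.0450,-0.0481,0.4632,8.4580,1.4225,0.8300
14,-0.8025,0.4439,-1.3465,-0.0788,0.5147,-2.4373,-0.0397,-0.0472,0.4579,8.4570,1.3411,0.9137
15,-0.8026,0.4516,-1.3824,0.0545,0.5107,-2.3530,-0.0340,-0.0462,0.4526,8.4380,1.2530,0.9955
16,-0.8008,0.4592,-1.4170,0.1874,0.5127,-2.2674,-0.0280,-0.0452,0.4473,8.4030,1.1590,1.0753
17,-0.7970,0.4669,-1.4503,0.3224,0.5160,-2.1833,-0.0216,-0.0441,0.4422,8.3493,1.0627,1.1547
18,-0.7911,0.4747,-1.4824,0.4579,0.5232,-2.0979,-0.0149,-0.0432,0.4370,8.2775,0.9621,1.2309
19,-0.7833,0.4826,-1.5132,0.5937,0.5339,-2.0117,-0.0078,-0.0423,0.4318,8.1872,0.8574,1.3040
20,-0.7733,0.4907,-1.5427,0.7294,0.5482,-1.9249,-0.0004,-0.0415,0.4266,8.0771,0.7481,1.3737
21,-0.7614,0.4991,-1.5709,0.8646,0.5661,-1.8374,0.0074,-0.0408,0.4214,7.9458,0.6336,1.4398
22,-0.7474,0.5077,-1.5978,0.9988,0.5876,-1.7494,0.0156,-0.0403,0.4162,7.7916,0.5132,1.5021
23,-0.7314,0.5167,-1.6233,1.1314,0.6128,-1.6608,0.0241,-0.0399,0.4108,7.6128,0.3861,1.5605
24,-0.7135,0.5261,-1.6476,1.2621,0.6415,-1.5719,0.0329,-0.0398,0.4053,7.4075,0.2513,1.6150
25,-0.6936,0.5360,-1.6705,1.3903,0.6736,-1.4826,0.0420,-0.0398,0.3997,7.1741,0.1078,1.6655
26,-0.6718,0.5463,-1.6920,1.5154,0.7088,-1.3933,0.0515,-0.0402,0.3939,6.9112,-0.0453,1.7122
27,-0.6482,0.5572,-1.7123,1.6371,0.7467,-1.3040,0.0612,-0.0408,0.3878,6.6179,-0.2090,1.7552
28,-0.6227,0.5687,-1.7311,1.7548,0.7865,-1.2151,0.0711,-0.0417,0.3815,6.2938,-0.3838,1.7946
29,-0.5956,0.5808,-1.7487,1.8681,0.8276,-1.1267,0.0813,-0.0430,0.3749,5.9390,-0.5703,1.8307
30,-0.5668,0.5935,-1.7650,1.9768,0.8689,-1.0391,0.0916,-0.0446,0.3680,5.5544,-0.7685,1.8635
31,-0.5363,0.6069,-1.7799,2.0807,0.9093,-0.9527,0.1019,-0.0466,0.3607,5.1412,-0.9782,1.8933
32,-0.5044,0.6208,-1.7936,2.1794,0.9478,-0.8675,0.1123,-0.0490,0.3530,4.7012,-1.1990,1.9200
33,-0.4710,0.6352,-1.8060,2.2728,0.9832,-0.7839,0.1227,-0.0518,0.3450,4.2366,-1.4298,1.9437
34,-0.4363,0.6502,-1.8171,2.3607,1.0145,-0.7020,0.1330,-0.0549,0.3365,3.7498,-1.6696,1.9643
35,-0.4003,0.6656,-1.8271,2.4430,1.0407,-0.6219,0.1431,-0.0585,0.3276,3.2435,-1.9168,1.9816
36,-0.3630,0.6814,-1.8358,2.5194,1.0611,-0.5437,0.1530,-0.0625,0.3184,2.7205,-2.1698,1.9956
37,-0.3247,0.6974,-1.8435,2.5896,1.0750,-0.4675,0.1625,-0.0668,0.3087,2.1836,-2.4267,2.0060
38,-0.2854,0.7135,-1.8499,2.6533,1.0823,-0.3934,0.1717,-0.0716,0.2987,1.6356,-2.6857,2.0125
39,-0.2452,0.7297,-1.8553,2.7100,1.0826,-0.3214,0.1805,-0.0766,0.2884,1.0793,-2.9446,2.0151
40,-0.2042,0.7459,-1.8597,2.7593,1.0763,-0.2515,0.1888,-0.0820,0.2777,0.5176,-3.2015,2.0136
41,-0.1625,0.7619,-1.8630,2.8006,1.0636,-0.1840,0.1966,-0.0877,0.2669,-0.0466,-3.4546,2.0079
42,-0.1203,0.7777,-1.8653,2.8334,1.0451,-0.1188,0.2038,-0.0937,0.2558,-0.6105,-3.7020,1.9981
43,-0.0776,0.7932,-1.8666,2.8572,1.0215,-0.0561,0.2103,-0.0999,0.2446,-1.1711,-3.9419,1.9843
44,-0.0347,0.8083,-1.8671,2.8746,0.9853,-0.0094,0.2163,-0.1063,0.2332,-1.7256,-4.1675,1.9779
45,0.0085,0.8227,-1.8670,2.8893,0.9268,0.0007,0.2216,-0.1129,0.2218,-2.2698,-4.3707,1.9974
46,0.0518,0.8363,-1.8667,2.8856,0.8861,0.0297,0.2262,-0.1195,0.2104,-2.7982,-4.5774,1.9967
47,0.0950,0.8493,-1.8662,2.8721,0.8428,0.0523,0.2302,-0.1262,0.1991,-3.3095,-4.7714,1.9965
48,0.1378,0.8617,-1.8651,2.8421,0.8149,0.0966,0.2334,-0.1328,0.1878,-3.8014,-4.9633,1.9728
49,0.1801,0.8737,-1.8633,2.8034,0.7828,0.1361,0.2361,-0.1395,0.1767,-4.2727,-5.1380,1.9476
50,0.2218,0.8852,-1.8610,2.7550,0.7506,0.1739,0.2381,-0.1461,0.1658,-4.7205,-5.2977,1.9190
51,0.2627,0.8962,-1.8582,2.6972,0.7186,0.2087,0.2396,-0.1525,0.1551,-5.1423,-5.4420,1.8885
52,0.3026,0.9067,-1.8548,2.6302,0.6877,0.2405,0.2405,-0.1589,0.1447,-5.5360,-5.5713,1.8569
53,0.3415,0.9168,-1.8510,2.5547,0.6584,0.2690,0.2410,-0.1650,0.1347,-5.8999,-5.6860,1.8247
54,0.3792,0.9265,-1.8468,2.4713,0.6311,0.2942,0.2410,-0.1710,0.1250,-6.2328,-5.7864,1.7924
55,0.4156,0.9358,-1.8423,2.3808,0.6061,0.3161,0.2405,-0.1768,0.1157,-6.5338,-5.8730,1.7606
56,0.4505,0.9447,-1.8374,2.2841,0.5835,0.3348,0.2398,-0.1823,0.1068,,,
# final θ (rad): 0.4505 0.9447 -1.8374


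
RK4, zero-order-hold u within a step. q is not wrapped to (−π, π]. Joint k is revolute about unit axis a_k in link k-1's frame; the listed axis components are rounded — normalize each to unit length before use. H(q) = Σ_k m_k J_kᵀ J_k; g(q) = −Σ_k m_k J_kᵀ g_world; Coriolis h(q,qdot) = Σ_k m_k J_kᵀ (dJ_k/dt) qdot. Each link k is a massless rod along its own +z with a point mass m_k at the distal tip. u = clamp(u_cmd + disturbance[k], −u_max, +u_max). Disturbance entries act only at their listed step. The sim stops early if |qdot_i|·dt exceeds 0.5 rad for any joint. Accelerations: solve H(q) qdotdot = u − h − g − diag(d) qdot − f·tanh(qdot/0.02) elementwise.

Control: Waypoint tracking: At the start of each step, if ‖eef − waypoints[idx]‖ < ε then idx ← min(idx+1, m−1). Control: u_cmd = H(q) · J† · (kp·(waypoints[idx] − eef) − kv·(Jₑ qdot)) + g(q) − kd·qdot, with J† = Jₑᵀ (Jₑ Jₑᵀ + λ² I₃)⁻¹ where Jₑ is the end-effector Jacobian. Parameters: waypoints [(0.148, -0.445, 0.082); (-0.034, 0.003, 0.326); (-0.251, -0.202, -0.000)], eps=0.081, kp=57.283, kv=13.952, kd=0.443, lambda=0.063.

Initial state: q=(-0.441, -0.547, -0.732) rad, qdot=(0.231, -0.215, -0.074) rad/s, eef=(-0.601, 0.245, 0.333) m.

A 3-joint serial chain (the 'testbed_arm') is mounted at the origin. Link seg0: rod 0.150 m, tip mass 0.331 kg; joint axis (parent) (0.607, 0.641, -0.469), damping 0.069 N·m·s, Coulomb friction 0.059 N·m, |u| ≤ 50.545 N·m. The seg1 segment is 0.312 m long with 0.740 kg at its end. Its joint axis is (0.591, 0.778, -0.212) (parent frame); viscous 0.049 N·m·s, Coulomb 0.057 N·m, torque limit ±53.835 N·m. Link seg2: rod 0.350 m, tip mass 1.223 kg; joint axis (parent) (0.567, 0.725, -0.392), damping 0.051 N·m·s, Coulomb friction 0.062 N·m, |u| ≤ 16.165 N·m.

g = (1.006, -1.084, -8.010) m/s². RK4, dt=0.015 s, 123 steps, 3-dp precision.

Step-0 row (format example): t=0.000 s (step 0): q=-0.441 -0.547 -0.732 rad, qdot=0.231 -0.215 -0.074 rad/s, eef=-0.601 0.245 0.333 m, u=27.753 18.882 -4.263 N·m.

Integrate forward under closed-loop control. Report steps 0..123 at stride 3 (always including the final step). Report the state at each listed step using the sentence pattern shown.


t=0.045 s (step 3): q=-0.321 -0.544 -0.982 rad, qdot=4.353 -0.044 -8.538 rad/s, eef=-0.567 0.221 0.323 m, u=12.923 10.470 0.008 N·m.
t=0.090 s (step 6): q=-0.111 -0.540 -1.390 rad, qdot=4.760 0.208 -9.131 rad/s, eef=-0.497 0.167 0.309 m, u=4.920 5.051 0.537 N·m.
t=0.135 s (step 9): q=0.094 -0.524 -1.785 rad, qdot=4.338 0.542 -8.380 rad/s, eef=-0.417 0.098 0.295 m, u=1.571 2.642 1.625 N·m.
t=0.180 s (step 12): q=0.277 -0.491 -2.140 rad, qdot=3.770 0.927 -7.391 rad/s, eef=-0.341 0.022 0.279 m, u=0.025 1.399 2.697 N·m.
t=0.225 s (step 15): q=0.434 -0.439 -2.449 rad, qdot=3.196 1.457 -6.372 rad/s, eef=-0.273 -0.054 0.263 m, u=-0.774 0.567 3.377 N·m.
t=0.270 s (step 18): q=0.567 -0.359 -2.713 rad, qdot=2.734 2.154 -5.354 rad/s, eef=-0.215 -0.124 0.245 m, u=-0.872 0.159 3.663 N·m.
t=0.315 s (step 21): q=0.687 -0.245 -2.931 rad, qdot=2.646 2.975 -4.339 rad/s, eef=-0.170 -0.186 0.222 m, u=0.756 1.003 3.768 N·m.
t=0.360 s (step 24): q=0.816 -0.092 -3.103 rad, qdot=3.135 3.648 -3.361 rad/s, eef=-0.139 -0.236 0.191 m, u=-6.751 -4.667 4.171 N·m.
t=0.405 s (step 27): q=0.929 0.020 -3.247 rad, qdot=1.283 0.816 -3.168 rad/s, eef=-0.124 -0.273 0.152 m, u=-20.148 -13.732 4.535 N·m.
t=0.450 s (step 30): q=0.920 0.003 -3.389 rad, qdot=-1.244 -1.175 -3.059 rad/s, eef=-0.106 -0.305 0.126 m, u=-8.442 -5.508 3.324 N·m.
t=0.495 s (step 33): q=0.854 -0.052 -3.520 rad, qdot=-1.489 -1.113 -2.767 rad/s, eef=-0.078 -0.335 0.120 m, u=-2.229 -1.275 2.486 N·m.
t=0.540 s (step 36): q=0.798 -0.091 -3.637 rad, qdot=-0.949 -0.569 -2.432 rad/s, eef=-0.048 -0.362 0.125 m, u=-1.202 -0.644 2.029 N·m.
t=0.585 s (step 39): q=0.767 -0.105 -3.739 rad, qdot=-0.466 -0.091 -2.078 rad/s, eef=-0.021 -0.383 0.131 m, u=-1.951 -1.285 1.597 N·m.
t=0.630 s (step 42): q=0.755 -0.104 -3.825 rad, qdot=-0.073 0.061 -1.737 rad/s, eef=-0.000 -0.401 0.135 m, u=-3.020 -2.049 1.175 N·m.
t=0.675 s (step 45): q=0.754 -0.096 -3.896 rad, qdot=-0.001 0.301 -1.464 rad/s, eef=0.016 -0.417 0.135 m, u=-3.833 -2.782 0.823 N·m.
t=0.720 s (step 48): q=0.755 -0.080 -3.957 rad, qdot=0.012 0.413 -1.230 rad/s, eef=0.030 -0.429 0.134 m, u=-4.411 -3.305 0.540 N·m.
t=0.765 s (step 51): q=0.755 -0.061 -4.008 rad, qdot=0.006 0.444 -1.034 rad/s, eef=0.041 -0.440 0.132 m, u=-4.808 -3.658 0.322 N·m.
t=0.810 s (step 54): q=0.756 -0.041 -4.051 rad, qdot=-0.005 0.432 -0.870 rad/s, eef=0.050 -0.448 0.130 m, u=-5.082 -3.895 0.157 N·m.
t=0.855 s (step 57): q=0.755 -0.022 -4.087 rad, qdot=-0.020 0.406 -0.734 rad/s, eef=0.058 -0.455 0.127 m, u=-5.272 -4.060 0.030 N·m.
t=0.900 s (step 60): q=0.754 -0.004 -4.117 rad, qdot=-0.045 0.389 -0.621 rad/s, eef=0.064 -0.461 0.125 m, u=-5.398 -4.180 -0.066 N·m.
t=0.945 s (step 63): q=0.751 0.013 -4.143 rad, qdot=-0.078 0.380 -0.528 rad/s, eef=0.069 -0.466 0.122 m, u=-5.475 -4.269 -0.141 N·m.
t=0.990 s (step 66): q=0.747 0.030 -4.165 rad, qdot=-0.108 0.371 -0.451 rad/s, eef=0.074 -0.470 0.120 m, u=-5.523 -4.332 -0.200 N·m.
t=1.035 s (step 69): q=0.741 0.046 -4.184 rad, qdot=-0.133 0.362 -0.386 rad/s, eef=0.078 -0.473 0.119 m, u=-5.554 -4.380 -0.246 N·m.
t=1.080 s (step 72): q=0.735 0.062 -4.200 rad, qdot=-0.154 0.354 -0.332 rad/s, eef=0.082 -0.475 0.117 m, u=-21.062 -14.839 6.745 N·m.
t=1.125 s (step 75): q=0.672 0.076 -4.142 rad, qdot=-2.210 0.023 2.442 rad/s, eef=0.075 -0.458 0.129 m, u=-12.140 -9.046 2.280 N·m.
t=1.170 s (step 78): q=0.552 0.069 -4.014 rad, qdot=-2.973 -0.385 3.049 rad/s, eef=0.057 -0.420 0.158 m, u=-7.248 -5.621 0.453 N·m.
t=1.215 s (step 81): q=0.413 0.041 -3.882 rad, qdot=-3.186 -0.809 2.740 rad/s, eef=0.035 -0.378 0.191 m, u=-4.577 -3.633 -0.373 N·m.
t=1.260 s (step 84): q=0.268 -0.002 -3.773 rad, qdot=-3.232 -1.098 2.104 rad/s, eef=0.012 -0.339 0.223 m, u=-2.982 -2.434 -0.820 N·m.
t=1.305 s (step 87): q=0.123 -0.055 -3.694 rad, qdot=-3.197 -1.246 1.414 rad/s, eef=-0.009 -0.303 0.251 m, u=-1.809 -1.561 -1.152 N·m.
t=1.350 s (step 90): q=-0.019 -0.112 -3.644 rad, qdot=-3.074 -1.272 0.792 rad/s, eef=-0.028 -0.272 0.275 m, u=-0.736 -0.767 -1.455 N·m.
t=1.395 s (step 93): q=-0.152 -0.167 -3.621 rad, qdot=-2.845 -1.195 0.292 rad/s, eef=-0.045 -0.245 0.296 m, u=0.290 -0.005 -1.730 N·m.
t=1.440 s (step 96): q=-0.273 -0.218 -3.616 rad, qdot=-2.508 -1.045 -0.054 rad/s, eef=-0.059 -0.222 0.313 m, u=1.151 0.647 -1.981 N·m.
t=1.485 s (step 99): q=-0.378 -0.260 -3.623 rad, qdot=-2.133 -0.817 -0.247 rad/s, eef=-0.073 -0.201 0.328 m, u=1.743 1.085 -2.224 N·m.
t=1.530 s (step 102): q=-0.465 -0.291 -3.637 rad, qdot=-1.754 -0.572 -0.346 rad/s, eef=-0.084 -0.184 0.340 m, u=2.036 1.304 -2.397 N·m.
t=1.575 s (step 105): q=-0.536 -0.311 -3.653 rad, qdot=-1.416 -0.336 -0.376 rad/s, eef=-0.094 -0.169 0.350 m, u=2.098 1.345 -2.529 N·m.
t=1.620 s (step 108): q=-0.593 -0.321 -3.670 rad, qdot=-1.139 -0.131 -0.365 rad/s, eef=-0.102 -0.157 0.358 m, u=2.023 1.277 -2.635 N·m.
t=1.665 s (step 111): q=-0.639 -0.324 -3.686 rad, qdot=-0.873 -0.036 -0.331 rad/s, eef=-0.108 -0.148 0.364 m, u=1.867 1.193 -2.721 N·m.
t=1.710 s (step 114): q=-0.675 -0.323 -3.700 rad, qdot=-0.672 0.026 -0.292 rad/s, eef=-0.112 -0.141 0.368 m, u=1.723 1.114 -2.787 N·m.
t=1.755 s (step 117): q=-0.702 -0.320 -3.712 rad, qdot=-0.554 0.113 -0.256 rad/s, eef=-0.115 -0.135 0.372 m, u=1.616 1.022 -2.835 N·m.
t=1.800 s (step 120): q=-0.725 -0.313 -3.723 rad, qdot=-0.474 0.185 -0.224 rad/s, eef=-0.118 -0.131 0.375 m, u=1.525 0.935 -2.872 N·m.
t=1.845 s (step 123): q=-0.745 -0.304 -3.733 rad, qdot=-0.417 0.238 -0.197 rad/s, eef=-0.119 -0.127 0.378 m.


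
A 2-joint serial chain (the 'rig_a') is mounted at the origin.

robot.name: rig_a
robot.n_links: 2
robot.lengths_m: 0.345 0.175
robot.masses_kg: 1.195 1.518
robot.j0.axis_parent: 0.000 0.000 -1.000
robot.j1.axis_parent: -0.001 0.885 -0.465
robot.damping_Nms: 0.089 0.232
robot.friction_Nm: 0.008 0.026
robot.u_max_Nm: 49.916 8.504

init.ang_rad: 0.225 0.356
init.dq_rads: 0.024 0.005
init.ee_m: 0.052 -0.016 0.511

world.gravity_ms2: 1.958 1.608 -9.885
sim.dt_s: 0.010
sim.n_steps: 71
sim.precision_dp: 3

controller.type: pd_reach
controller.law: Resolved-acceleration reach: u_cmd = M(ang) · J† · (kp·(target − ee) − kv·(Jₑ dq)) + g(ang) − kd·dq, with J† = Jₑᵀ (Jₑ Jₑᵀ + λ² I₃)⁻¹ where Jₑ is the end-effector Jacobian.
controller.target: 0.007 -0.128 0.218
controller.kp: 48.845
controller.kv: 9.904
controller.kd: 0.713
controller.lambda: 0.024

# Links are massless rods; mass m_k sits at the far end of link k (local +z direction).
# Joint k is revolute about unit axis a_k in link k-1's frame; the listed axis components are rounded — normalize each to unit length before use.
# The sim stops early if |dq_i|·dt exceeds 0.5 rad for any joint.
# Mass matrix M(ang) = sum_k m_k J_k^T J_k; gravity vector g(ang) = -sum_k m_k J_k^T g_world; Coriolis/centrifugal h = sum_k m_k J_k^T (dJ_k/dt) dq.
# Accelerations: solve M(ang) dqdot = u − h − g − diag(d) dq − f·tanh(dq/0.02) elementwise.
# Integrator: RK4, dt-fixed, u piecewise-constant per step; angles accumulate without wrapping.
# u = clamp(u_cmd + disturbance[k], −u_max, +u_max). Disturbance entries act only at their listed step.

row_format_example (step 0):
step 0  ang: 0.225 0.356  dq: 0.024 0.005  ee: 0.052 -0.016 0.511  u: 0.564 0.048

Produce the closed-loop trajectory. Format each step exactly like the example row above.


step 1  ang: 0.229 0.357  dq: 0.735 0.253  ee: 0.052 -0.017 0.511  u: 0.030 -0.217
step 2  ang: 0.234 0.361  dq: 0.241 0.450  ee: 0.052 -0.017 0.511  u: 0.405 -0.413
step 3  ang: 0.238 0.366  dq: 0.588 0.559  ee: 0.053 -0.018 0.511  u: 0.152 -0.526
step 4  ang: 0.243 0.372  dq: 0.375 0.650  ee: 0.053 -0.018 0.511  u: 0.322 -0.612
step 5  ang: 0.247 0.379  dq: 0.517 0.703  ee: 0.054 -0.019 0.510  u: 0.225 -0.662
step 6  ang: 0.252 0.386  dq: 0.450 0.749  ee: 0.055 -0.020 0.510  u: 0.288 -0.702
step 7  ang: 0.257 0.394  dq: 0.497 0.780  ee: 0.056 -0.020 0.510  u: 0.264 -0.728
step 8  ang: 0.262 0.402  dq: 0.487 0.807  ee: 0.057 -0.021 0.509  u: 0.284 -0.748
step 9  ang: 0.267 0.410  dq: 0.504 0.828  ee: 0.058 -0.022 0.509  u: 0.285 -0.763
step 10  ang: 0.272 0.418  dq: 0.509 0.848  ee: 0.059 -0.023 0.508  u: 0.294 -0.775
step 11  ang: 0.277 0.427  dq: 0.519 0.865  ee: 0.060 -0.024 0.508  u: 0.300 -0.786
step 12  ang: 0.282 0.435  dq: 0.526 0.882  ee: 0.061 -0.025 0.507  u: 0.307 -0.795
step 13  ang: 0.287 0.444  dq: 0.535 0.898  ee: 0.062 -0.026 0.507  u: 0.314 -0.804
step 14  ang: 0.293 0.453  dq: 0.542 0.914  ee: 0.063 -0.026 0.506  u: 0.321 -0.812
step 15  ang: 0.298 0.463  dq: 0.550 0.929  ee: 0.064 -0.027 0.506  u: 0.328 -0.820
step 16  ang: 0.304 0.472  dq: 0.558 0.944  ee: 0.065 -0.029 0.505  u: 0.336 -0.828
step 17  ang: 0.310 0.481  dq: 0.565 0.959  ee: 0.066 -0.030 0.504  u: 0.343 -0.836
step 18  ang: 0.315 0.491  dq: 0.572 0.974  ee: 0.067 -0.031 0.504  u: 0.351 -0.844
step 19  ang: 0.321 0.501  dq: 0.579 0.990  ee: 0.068 -0.032 0.503  u: 0.358 -0.852
step 20  ang: 0.327 0.511  dq: 0.585 1.005  ee: 0.069 -0.033 0.502  u: 0.366 -0.860
step 21  ang: 0.333 0.521  dq: 0.592 1.020  ee: 0.070 -0.034 0.502  u: 0.374 -0.868
step 22  ang: 0.339 0.531  dq: 0.598 1.035  ee: 0.071 -0.035 0.501  u: 0.382 -0.877
step 23  ang: 0.345 0.542  dq: 0.603 1.050  ee: 0.072 -0.037 0.500  u: 0.390 -0.885
step 24  ang: 0.351 0.552  dq: 0.609 1.065  ee: 0.073 -0.038 0.500  u: 0.397 -0.894
step 25  ang: 0.357 0.563  dq: 0.614 1.080  ee: 0.074 -0.039 0.499  u: 0.405 -0.902
step 26  ang: 0.363 0.574  dq: 0.619 1.095  ee: 0.075 -0.041 0.498  u: 0.413 -0.911
step 27  ang: 0.369 0.585  dq: 0.623 1.110  ee: 0.075 -0.042 0.497  u: 0.421 -0.920
step 28  ang: 0.375 0.596  dq: 0.627 1.125  ee: 0.076 -0.043 0.496  u: 0.429 -0.929
step 29  ang: 0.382 0.607  dq: 0.631 1.140  ee: 0.077 -0.045 0.495  u: 0.437 -0.938
step 30  ang: 0.388 0.619  dq: 0.635 1.155  ee: 0.078 -0.046 0.495  u: 0.445 -0.947
step 31  ang: 0.395 0.630  dq: 0.638 1.169  ee: 0.079 -0.048 0.494  u: 0.453 -0.956
step 32  ang: 0.401 0.642  dq: 0.641 1.184  ee: 0.080 -0.049 0.493  u: 0.461 -0.966
step 33  ang: 0.407 0.654  dq: 0.644 1.198  ee: 0.081 -0.051 0.492  u: 0.469 -0.975
step 34  ang: 0.414 0.666  dq: 0.646 1.212  ee: 0.082 -0.053 0.491  u: 0.477 -0.985
step 35  ang: 0.420 0.678  dq: 0.648 1.226  ee: 0.082 -0.054 0.490  u: 0.485 -0.995
step 36  ang: 0.427 0.691  dq: 0.649 1.240  ee: 0.083 -0.056 0.489  u: 0.493 -1.005
step 37  ang: 0.433 0.703  dq: 0.650 1.253  ee: 0.084 -0.057 0.487  u: 0.501 -1.015
step 38  ang: 0.440 0.716  dq: 0.651 1.267  ee: 0.085 -0.059 0.486  u: 0.508 -1.025
step 39  ang: 0.446 0.728  dq: 0.652 1.280  ee: 0.085 -0.061 0.485  u: 0.516 -1.035
step 40  ang: 0.453 0.741  dq: 0.652 1.293  ee: 0.086 -0.063 0.484  u: 0.523 -1.045
step 41  ang: 0.459 0.754  dq: 0.651 1.305  ee: 0.086 -0.064 0.483  u: 0.530 -1.055
step 42  ang: 0.466 0.767  dq: 0.651 1.317  ee: 0.087 -0.066 0.482  u: 0.538 -1.066
step 43  ang: 0.472 0.781  dq: 0.650 1.329  ee: 0.088 -0.068 0.480  u: 0.545 -1.076
step 44  ang: 0.479 0.794  dq: 0.648 1.341  ee: 0.088 -0.070 0.479  u: 0.552 -1.086
step 45  ang: 0.485 0.807  dq: 0.647 1.352  ee: 0.089 -0.072 0.478  u: 0.558 -1.097
step 46  ang: 0.492 0.821  dq: 0.645 1.363  ee: 0.089 -0.074 0.476  u: 0.565 -1.108
step 47  ang: 0.498 0.835  dq: 0.643 1.374  ee: 0.090 -0.076 0.475  u: 0.571 -1.118
step 48  ang: 0.505 0.849  dq: 0.640 1.384  ee: 0.090 -0.077 0.474  u: 0.578 -1.129
step 49  ang: 0.511 0.862  dq: 0.637 1.394  ee: 0.090 -0.079 0.472  u: 0.584 -1.139
step 50  ang: 0.517 0.876  dq: 0.634 1.403  ee: 0.091 -0.081 0.471  u: 0.590 -1.150
step 51  ang: 0.524 0.890  dq: 0.630 1.412  ee: 0.091 -0.083 0.469  u: 0.595 -1.161
step 52  ang: 0.530 0.905  dq: 0.626 1.420  ee: 0.091 -0.085 0.468  u: 0.601 -1.171
step 53  ang: 0.536 0.919  dq: 0.622 1.428  ee: 0.091 -0.087 0.466  u: 0.606 -1.182
step 54  ang: 0.542 0.933  dq: 0.618 1.436  ee: 0.092 -0.089 0.464  u: 0.611 -1.193
step 55  ang: 0.549 0.948  dq: 0.613 1.443  ee: 0.092 -0.091 0.463  u: 0.616 -1.203
step 56  ang: 0.555 0.962  dq: 0.608 1.450  ee: 0.092 -0.093 0.461  u: 0.621 -1.214
step 57  ang: 0.561 0.977  dq: 0.603 1.456  ee: 0.092 -0.095 0.460  u: 0.625 -1.224
step 58  ang: 0.567 0.991  dq: 0.597 1.462  ee: 0.092 -0.097 0.458  u: 0.630 -1.235
step 59  ang: 0.573 1.006  dq: 0.591 1.467  ee: 0.092 -0.099 0.456  u: 0.634 -1.245
step 60  ang: 0.579 1.020  dq: 0.586 1.472  ee: 0.092 -0.101 0.455  u: 0.637 -1.255
step 61  ang: 0.584 1.035  dq: 0.579 1.476  ee: 0.092 -0.103 0.453  u: 0.641 -1.266
step 62  ang: 0.590 1.050  dq: 0.573 1.480  ee: 0.092 -0.105 0.451  u: 0.644 -1.276
step 63  ang: 0.596 1.065  dq: 0.566 1.483  ee: 0.091 -0.107 0.449  u: 0.647 -1.286
step 64  ang: 0.602 1.080  dq: 0.560 1.486  ee: 0.091 -0.109 0.448  u: 0.650 -1.296
step 65  ang: 0.607 1.094  dq: 0.553 1.488  ee: 0.091 -0.110 0.446  u: 0.653 -1.305
step 66  ang: 0.613 1.109  dq: 0.545 1.490  ee: 0.091 -0.112 0.444  u: 0.655 -1.315
step 67  ang: 0.618 1.124  dq: 0.538 1.491  ee: 0.090 -0.114 0.442  u: 0.657 -1.324
step 68  ang: 0.623 1.139  dq: 0.531 1.492  ee: 0.090 -0.116 0.440  u: 0.659 -1.334
step 69  ang: 0.629 1.154  dq: 0.523 1.492  ee: 0.089 -0.118 0.438  u: 0.661 -1.343
step 70  ang: 0.634 1.169  dq: 0.515 1.492  ee: 0.089 -0.120 0.436  u: 0.662 -1.352
step 71  ang: 0.639 1.184  dq: 0.507 1.491  ee: 0.089 -0.121 0.435


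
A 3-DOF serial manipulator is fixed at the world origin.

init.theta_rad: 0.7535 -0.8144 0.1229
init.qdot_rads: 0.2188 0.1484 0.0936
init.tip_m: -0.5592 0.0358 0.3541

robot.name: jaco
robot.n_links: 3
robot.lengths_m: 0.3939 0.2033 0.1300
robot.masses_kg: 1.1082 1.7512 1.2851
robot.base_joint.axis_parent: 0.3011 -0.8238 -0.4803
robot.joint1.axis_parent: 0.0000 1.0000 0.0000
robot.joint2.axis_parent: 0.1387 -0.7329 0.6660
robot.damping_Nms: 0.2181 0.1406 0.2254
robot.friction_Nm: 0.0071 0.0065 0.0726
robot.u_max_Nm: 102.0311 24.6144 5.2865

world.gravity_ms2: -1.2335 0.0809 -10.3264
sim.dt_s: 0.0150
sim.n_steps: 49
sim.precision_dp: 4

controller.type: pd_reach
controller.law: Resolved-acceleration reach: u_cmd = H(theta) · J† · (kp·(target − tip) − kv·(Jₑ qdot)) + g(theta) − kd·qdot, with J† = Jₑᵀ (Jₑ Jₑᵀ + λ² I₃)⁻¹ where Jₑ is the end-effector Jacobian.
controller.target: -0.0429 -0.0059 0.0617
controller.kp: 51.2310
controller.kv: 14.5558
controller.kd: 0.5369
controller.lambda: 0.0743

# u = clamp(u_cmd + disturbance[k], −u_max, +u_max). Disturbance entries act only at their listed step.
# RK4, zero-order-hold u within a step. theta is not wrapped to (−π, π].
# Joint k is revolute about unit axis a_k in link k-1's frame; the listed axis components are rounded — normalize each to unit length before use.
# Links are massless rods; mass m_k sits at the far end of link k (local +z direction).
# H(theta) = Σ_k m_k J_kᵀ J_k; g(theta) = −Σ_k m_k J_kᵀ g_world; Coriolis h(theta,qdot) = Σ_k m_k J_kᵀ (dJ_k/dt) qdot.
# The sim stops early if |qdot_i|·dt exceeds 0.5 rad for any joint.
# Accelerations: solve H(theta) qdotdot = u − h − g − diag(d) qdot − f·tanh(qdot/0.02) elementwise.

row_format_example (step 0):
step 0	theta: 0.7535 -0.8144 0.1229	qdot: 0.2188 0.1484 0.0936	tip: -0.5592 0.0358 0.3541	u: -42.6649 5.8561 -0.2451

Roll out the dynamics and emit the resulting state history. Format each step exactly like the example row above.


step 1	theta: 0.7471 -0.8283 0.1270	qdot: -1.0680 -1.9843 0.4392	tip: -0.5576 0.0363 0.3522	u: -37.0331 7.0411 -0.5525
step 2	theta: 0.7243 -0.8683 0.1364	qdot: -1.9570 -3.3272 0.7796	tip: -0.5518 0.0370 0.3488	u: -31.7011 7.2498 -0.7357
step 3	theta: 0.6904 -0.9247 0.1487	qdot: -2.5525 -4.1646 0.8569	tip: -0.5428 0.0373 0.3446	u: -26.7096 6.9565 -0.7230
step 4	theta: 0.6493 -0.9906 0.1626	qdot: -2.9265 -4.6128 0.9740	tip: -0.5314 0.0369 0.3400	u: -22.3815 6.5330 -0.7385
step 5	theta: 0.6038 -1.0616 0.1770	qdot: -3.1435 -4.8428 0.9454	tip: -0.5182 0.0358 0.3349	u: -18.7070 6.1311 -0.6915
step 6	theta: 0.5559 -1.1347 0.1914	qdot: -3.2444 -4.9038 0.9653	tip: -0.5036 0.0339 0.3295	u: -15.7575 5.8576 -0.7019
step 7	theta: 0.5071 -1.2080 0.2054	qdot: -3.2652 -4.8820 0.9060	tip: -0.4882 0.0314 0.3239	u: -13.4123 5.7110 -0.6903
step 8	theta: 0.4584 -1.2805 0.2189	qdot: -3.2277 -4.7919 0.8862	tip: -0.4723 0.0284 0.3179	u: -11.6061 5.6931 -0.7207
step 9	theta: 0.4106 -1.3515 0.2318	qdot: -3.1513 -4.6744 0.8244	tip: -0.4560 0.0251 0.3116	u: -10.2112 5.7649 -0.7381
step 10	theta: 0.3641 -1.4205 0.2440	qdot: -3.0475 -4.5314 0.7897	tip: -0.4396 0.0216 0.3051	u: -9.1454 5.9063 -0.7772
step 11	theta: 0.3194 -1.4873 0.2554	qdot: -2.9264 -4.3818 0.7339	tip: -0.4233 0.0180 0.2983	u: -8.3201 6.0839 -0.8050
step 12	theta: 0.2765 -1.5518 0.2662	qdot: -2.7940 -4.2243 0.6951	tip: -0.4071 0.0144 0.2913	u: -7.6747 6.2813 -0.8404
step 13	theta: 0.2356 -1.6139 0.2764	qdot: -2.6558 -4.0674 0.6468	tip: -0.3912 0.0109 0.2840	u: -7.1575 6.4782 -0.8655
step 14	theta: 0.1969 -1.6737 0.2859	qdot: -2.5149 -3.9098 0.6087	tip: -0.3756 0.0075 0.2767	u: -6.7317 6.6652 -0.8905
step 15	theta: 0.1602 -1.7311 0.2948	qdot: -2.3739 -3.7552 0.5670	tip: -0.3604 0.0042 0.2692	u: -6.3700 6.8324 -0.9067
step 16	theta: 0.1257 -1.7862 0.3031	qdot: -2.2346 -3.6028 0.5314	tip: -0.3455 0.0012 0.2617	u: -6.0524 6.9760 -0.9193
step 17	theta: 0.0932 -1.8391 0.3109	qdot: -2.0983 -3.4543 0.4951	tip: -0.3312 -0.0017 0.2541	u: -5.7656 7.0925 -0.9246
step 18	theta: 0.0628 -1.8898 0.3181	qdot: -1.9658 -3.3091 0.4626	tip: -0.3172 -0.0043 0.2466	u: -5.4996 7.1814 -0.9256
step 19	theta: 0.0342 -1.9384 0.3249	qdot: -1.8378 -3.1680 0.4307	tip: -0.3038 -0.0066 0.2391	u: -5.2488 7.2427 -0.9208
step 20	theta: 0.0076 -1.9848 0.3312	qdot: -1.7145 -3.0308 0.4013	tip: -0.2908 -0.0088 0.2318	u: -5.0088 7.2777 -0.9119
step 21	theta: -0.0172 -2.0293 0.3371	qdot: -1.5963 -2.8976 0.3730	tip: -0.2783 -0.0107 0.2246	u: -4.7774 7.2879 -0.8988
step 22	theta: -0.0403 -2.0718 0.3425	qdot: -1.4831 -2.7686 0.3465	tip: -0.2663 -0.0124 0.2175	u: -4.5532 7.2754 -0.8824
step 23	theta: -0.0617 -2.1123 0.3476	qdot: -1.3750 -2.6436 0.3213	tip: -0.2548 -0.0139 0.2106	u: -4.3357 7.2424 -0.8629
step 24	theta: -0.0815 -2.1511 0.3523	qdot: -1.2720 -2.5228 0.2975	tip: -0.2438 -0.0151 0.2039	u: -4.1246 7.1911 -0.8411
step 25	theta: -0.0998 -2.1880 0.3567	qdot: -1.1739 -2.4062 0.2749	tip: -0.2332 -0.0162 0.1974	u: -3.9203 7.1237 -0.8173
step 26	theta: -0.1167 -2.2233 0.3607	qdot: -1.0806 -2.2936 0.2536	tip: -0.2231 -0.0172 0.1911	u: -3.7228 7.0424 -0.7919
step 27	theta: -0.1323 -2.2568 0.3644	qdot: -0.9919 -2.1852 0.2334	tip: -0.2135 -0.0179 0.1850	u: -3.5326 6.9492 -0.7653
step 28	theta: -0.1465 -2.2888 0.3678	qdot: -0.9078 -2.0808 0.2144	tip: -0.2043 -0.0185 0.1792	u: -3.3500 6.8458 -0.7379
step 29	theta: -0.1595 -2.3193 0.3709	qdot: -0.8279 -1.9804 0.1964	tip: -0.1955 -0.0190 0.1736	u: -3.1753 6.7341 -0.7099
step 30	theta: -0.1713 -2.3483 0.3737	qdot: -0.7522 -1.8840 0.1794	tip: -0.1871 -0.0194 0.1683	u: -3.0088 6.6155 -0.6815
step 31	theta: -0.1821 -2.3758 0.3763	qdot: -0.6805 -1.7915 0.1635	tip: -0.1792 -0.0197 0.1632	u: -2.8506 6.4915 -0.6530
step 32	theta: -0.1917 -2.4021 0.3787	qdot: -0.6125 -1.7029 0.1484	tip: -0.1716 -0.0198 0.1583	u: -2.7008 6.3632 -0.6246
step 33	theta: -0.2004 -2.4270 0.3809	qdot: -0.5481 -1.6181 0.1343	tip: -0.1645 -0.0199 0.1536	u: -2.5596 6.2317 -0.5964
step 34	theta: -0.2082 -2.4506 0.3828	qdot: -0.4872 -1.5370 0.1210	tip: -0.1577 -0.0200 0.1492	u: -2.4269 6.0980 -0.5686
step 35	theta: -0.2150 -2.4731 0.3845	qdot: -0.4295 -1.4595 0.1086	tip: -0.1512 -0.0199 0.1450	u: -2.3026 5.9629 -0.5411
step 36	theta: -0.2210 -2.4945 0.3861	qdot: -0.3749 -1.3855 0.0969	tip: -0.1451 -0.0198 0.1410	u: -2.1867 5.8270 -0.5142
step 37	theta: -0.2263 -2.5147 0.3875	qdot: -0.3233 -1.3150 0.0860	tip: -0.1393 -0.0197 0.1372	u: -2.0789 5.6911 -0.4878
step 38	theta: -0.2307 -2.5340 0.3887	qdot: -0.2746 -1.2478 0.0758	tip: -0.1338 -0.0195 0.1336	u: -1.9792 5.5556 -0.4621
step 39	theta: -0.2345 -2.5522 0.3898	qdot: -0.2285 -1.1838 0.0663	tip: -0.1287 -0.0193 0.1301	u: -1.8873 5.4209 -0.4371
step 40	theta: -0.2376 -2.5695 0.3907	qdot: -0.1850 -1.1229 0.0576	tip: -0.1238 -0.0191 0.1269	u: -1.8028 5.2874 -0.4128
step 41	theta: -0.2400 -2.5859 0.3915	qdot: -0.1440 -1.0649 0.0498	tip: -0.1191 -0.0188 0.1238	u: -1.7256 5.1554 -0.3894
step 42	theta: -0.2419 -2.6015 0.3922	qdot: -0.1053 -1.0098 0.0431	tip: -0.1148 -0.0186 0.1209	u: -1.6551 5.0252 -0.3670
step 43	theta: -0.2432 -2.6163 0.3928	qdot: -0.0689 -0.9574 0.0376	tip: -0.1107 -0.0183 0.1182	u: -1.5912 4.8970 -0.3457
step 44	theta: -0.2440 -2.6303 0.3933	qdot: -0.0346 -0.9075 0.0333	tip: -0.1068 -0.0180 0.1156	u: -1.5334 4.7710 -0.3255
step 45	theta: -0.2442 -2.6435 0.3938	qdot: -0.0025 -0.8599 0.0306	tip: -0.1031 -0.0178 0.1131	u: -1.4810 4.6472 -0.3066
step 46	theta: -0.2440 -2.6561 0.3942	qdot: 0.0272 -0.8138 0.0326	tip: -0.0997 -0.0175 0.1108	u: -1.4310 4.5263 -0.2909
step 47	theta: -0.2434 -2.6680 0.3945	qdot: 0.0547 -0.7648 0.0656	tip: -0.0964 -0.0172 0.1086	u: -1.3722 4.4133 -0.2942
step 48	theta: -0.2424 -2.6793 0.3950	qdot: 0.0820 -0.7223 0.0739	tip: -0.0933 -0.0170 0.1065	u: -1.3342 4.2971 -0.2827
step 49	theta: -0.2409 -2.6899 0.3955	qdot: 0.1077 -0.6833 0.0754	tip: -0.0904 -0.0167 0.1045


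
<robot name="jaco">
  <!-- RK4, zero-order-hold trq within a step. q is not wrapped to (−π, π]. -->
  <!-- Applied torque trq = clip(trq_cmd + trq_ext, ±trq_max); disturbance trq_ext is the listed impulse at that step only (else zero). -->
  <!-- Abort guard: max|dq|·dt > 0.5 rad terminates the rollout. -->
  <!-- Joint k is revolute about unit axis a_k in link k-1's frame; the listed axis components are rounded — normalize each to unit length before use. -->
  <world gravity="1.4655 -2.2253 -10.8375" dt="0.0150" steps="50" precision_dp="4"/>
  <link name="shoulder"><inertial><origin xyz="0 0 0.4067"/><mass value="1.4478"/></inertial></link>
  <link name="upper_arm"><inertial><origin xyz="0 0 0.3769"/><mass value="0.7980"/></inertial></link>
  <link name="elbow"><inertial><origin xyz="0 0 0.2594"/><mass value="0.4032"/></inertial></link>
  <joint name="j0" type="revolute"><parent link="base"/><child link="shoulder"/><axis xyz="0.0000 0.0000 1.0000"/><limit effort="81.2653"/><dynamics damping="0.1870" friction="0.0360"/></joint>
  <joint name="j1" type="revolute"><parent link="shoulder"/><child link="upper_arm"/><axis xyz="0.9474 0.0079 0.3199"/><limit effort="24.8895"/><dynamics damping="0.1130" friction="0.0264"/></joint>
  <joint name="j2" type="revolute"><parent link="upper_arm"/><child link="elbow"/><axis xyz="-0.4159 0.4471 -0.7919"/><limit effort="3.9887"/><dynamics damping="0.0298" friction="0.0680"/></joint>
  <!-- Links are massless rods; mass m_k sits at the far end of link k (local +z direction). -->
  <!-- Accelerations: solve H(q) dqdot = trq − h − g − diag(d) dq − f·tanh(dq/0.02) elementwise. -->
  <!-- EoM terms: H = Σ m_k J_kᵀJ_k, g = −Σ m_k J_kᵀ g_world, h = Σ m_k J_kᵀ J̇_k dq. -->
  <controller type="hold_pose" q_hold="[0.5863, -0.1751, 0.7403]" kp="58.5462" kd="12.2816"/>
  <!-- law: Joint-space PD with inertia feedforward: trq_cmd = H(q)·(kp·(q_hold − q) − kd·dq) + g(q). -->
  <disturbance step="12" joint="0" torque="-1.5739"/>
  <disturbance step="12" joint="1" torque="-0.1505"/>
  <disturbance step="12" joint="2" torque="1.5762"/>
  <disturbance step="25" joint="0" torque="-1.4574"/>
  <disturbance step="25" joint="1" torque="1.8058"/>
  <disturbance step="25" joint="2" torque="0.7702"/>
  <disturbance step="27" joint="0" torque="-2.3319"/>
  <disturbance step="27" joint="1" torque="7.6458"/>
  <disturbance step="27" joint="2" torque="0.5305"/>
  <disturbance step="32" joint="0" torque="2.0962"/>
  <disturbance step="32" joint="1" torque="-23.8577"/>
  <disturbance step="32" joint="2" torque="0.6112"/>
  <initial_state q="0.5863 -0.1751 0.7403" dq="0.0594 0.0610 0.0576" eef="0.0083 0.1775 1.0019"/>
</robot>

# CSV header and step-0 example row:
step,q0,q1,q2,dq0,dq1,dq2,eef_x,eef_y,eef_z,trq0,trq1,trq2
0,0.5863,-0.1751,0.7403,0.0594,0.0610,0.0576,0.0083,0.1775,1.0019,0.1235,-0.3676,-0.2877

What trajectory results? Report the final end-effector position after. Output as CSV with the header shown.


step,q0,q1,q2,dq0,dq1,dq2,eef_x,eef_y,eef_z,trq0,trq1,trq2
1,0.5863,-0.1744,0.7400,0.0447,0.0476,0.0432,0.0085,0.1772,1.0020,0.1223,-0.3486,-0.2879
2,0.5861,-0.1739,0.7396,0.0395,0.0370,0.0386,0.0086,0.1769,1.0021,0.1209,-0.3315,-0.2881
3,0.5858,-0.1735,0.7392,0.0386,0.0286,0.0386,0.0087,0.1767,1.0022,0.1195,-0.3162,-0.2884
4,0.5856,-0.1732,0.7388,0.0392,0.0218,0.0402,0.0088,0.1765,1.0022,0.1182,-0.3028,-0.2886
5,0.5854,-0.1730,0.7384,0.0405,0.0163,0.0423,0.0088,0.1764,1.0023,0.1171,-0.2911,-0.2888
6,0.5851,-0.1729,0.7381,0.0418,0.0119,0.0443,0.0088,0.1763,1.0023,0.1161,-0.2810,-0.2890
7,0.5850,-0.1728,0.7377,0.0430,0.0084,0.0463,0.0088,0.1762,1.0023,0.1153,-0.2724,-0.2891
8,0.5848,-0.1728,0.7374,0.0441,0.0057,0.0480,0.0088,0.1762,1.0024,0.1147,-0.2649,-0.2893
9,0.5846,-0.1729,0.7371,0.0449,0.0036,0.0495,0.0088,0.1762,1.0024,0.1141,-0.2585,-0.2894
10,0.5845,-0.1729,0.7369,0.0457,0.0020,0.0509,0.0088,0.1762,1.0024,0.1137,-0.2530,-0.2894
11,0.5843,-0.1730,0.7366,0.0462,0.0008,0.0520,0.0088,0.1762,1.0024,0.1133,-0.2482,-0.2895
12,0.5842,-0.1731,0.7364,0.0467,-0.0001,0.0530,0.0087,0.1763,1.0024,-1.4608,-0.3946,1.2866
13,0.5806,-0.1733,0.7502,-0.4709,-0.0148,1.8196,0.0110,0.1774,1.0015,0.4038,-0.2083,-0.5787
14,0.5746,-0.1735,0.7739,-0.3333,-0.0188,1.3492,0.0149,0.1792,0.9998,0.3539,-0.2031,-0.5335
15,0.5703,-0.1738,0.7911,-0.2470,-0.0206,0.9363,0.0177,0.1805,0.9986,0.3118,-0.2027,-0.4928
16,0.5670,-0.1741,0.8025,-0.1871,-0.0207,0.5877,0.0197,0.1813,0.9978,0.2754,-0.2040,-0.4563
17,0.5645,-0.1744,0.8091,-0.1421,-0.0198,0.3004,0.0209,0.1819,0.9973,0.2438,-0.2059,-0.4239
18,0.5627,-0.1747,0.8119,-0.1067,-0.0184,0.0677,0.0215,0.1821,0.9970,0.2163,-0.2076,-0.3950
19,0.5614,-0.1750,0.8120,-0.0011,-0.0071,0.0470,0.0217,0.1822,0.9970,0.1970,-0.2081,-0.3818
20,0.5611,-0.1751,0.8115,0.0492,-0.0022,0.0028,0.0217,0.1823,0.9970,0.1832,-0.2078,-0.3704
21,0.5613,-0.1752,0.8105,0.0629,-0.0011,-0.0421,0.0215,0.1822,0.9971,0.1748,-0.2072,-0.3623
22,0.5623,-0.1752,0.8100,0.0231,-0.0057,-0.0988,0.0212,0.1822,0.9971,0.1740,-0.2065,-0.3586
23,0.5632,-0.1752,0.8093,0.0494,-0.0021,-0.0528,0.0210,0.1822,0.9971,0.1729,-0.2062,-0.3601
24,0.5641,-0.1752,0.8089,0.0215,-0.0052,-0.0912,0.0207,0.1822,0.9972,0.1722,-0.2058,-0.3574
25,0.5649,-0.1753,0.8082,0.0335,-0.0032,-0.0682,0.0205,0.1822,0.9972,-1.2861,1.6001,0.4124
26,0.5571,-0.1752,0.8083,-0.9639,0.0259,0.1860,0.0220,0.1820,0.9972,0.4200,-0.5449,-0.4999
27,0.5462,-0.1746,0.8115,-0.5238,0.0417,0.2022,0.0245,0.1817,0.9971,-1.9798,7.1520,0.0663
28,0.5253,-0.1717,0.8085,-2.0886,0.3727,-0.3868,0.0286,0.1796,0.9977,0.7138,-1.9039,-0.5499
29,0.5035,-0.1660,0.8091,-0.9679,0.3675,0.2819,0.0338,0.1762,0.9984,0.5820,-1.6939,-0.5251
30,0.4928,-0.1609,0.8135,-0.4882,0.3103,0.2734,0.0373,0.1736,0.9987,0.4890,-1.5183,-0.4855
31,0.4875,-0.1567,0.8166,-0.2328,0.2446,0.1253,0.0395,0.1716,0.9990,0.4178,-1.3616,-0.4485
32,0.4851,-0.1535,0.8171,-0.0407,0.1866,0.0210,0.0407,0.1700,0.9994,2.4570,-24.8895,0.1918
33,0.4838,-0.1634,0.8177,-0.1091,-1.4945,0.0514,0.0389,0.1747,0.9981,-0.0756,3.4741,-0.5071
34,0.4831,-0.1837,0.8171,0.0558,-1.2159,-0.0381,0.0348,0.1845,0.9954,-0.0423,3.1363,-0.4767
35,0.4846,-0.2002,0.8166,0.0900,-0.9819,-0.1192,0.0311,0.1924,0.9931,-0.0013,2.8141,-0.4586
36,0.4867,-0.2133,0.8153,0.1749,-0.7701,-0.0601,0.0279,0.1987,0.9913,0.0341,2.5105,-0.4496
37,0.4897,-0.2235,0.8147,0.2125,-0.5902,-0.0403,0.0252,0.2036,0.9897,0.0651,2.2253,-0.4407
38,0.4931,-0.2312,0.8142,0.2143,-0.4384,-0.0672,0.0229,0.2073,0.9885,0.0912,1.9594,-0.4303
39,0.4966,-0.2367,0.8136,0.2422,-0.3050,-0.0345,0.0209,0.2100,0.9877,0.1123,1.7131,-0.4236
40,0.5003,-0.2404,0.8132,0.2276,-0.1961,-0.0737,0.0194,0.2118,0.9871,0.1298,1.4858,-0.4139
41,0.5040,-0.2427,0.8125,0.2524,-0.0997,-0.0321,0.0180,0.2129,0.9868,0.1437,1.2775,-0.4087
42,0.5078,-0.2436,0.8121,0.2327,-0.0241,-0.0706,0.0170,0.2134,0.9866,0.1551,1.0872,-0.4002
43,0.5115,-0.2434,0.8114,0.2486,0.0401,-0.0334,0.0161,0.2133,0.9867,0.1639,0.9207,-0.3963
44,0.5152,-0.2425,0.8110,0.2394,0.0885,-0.0389,0.0155,0.2129,0.9869,0.1713,0.7734,-0.3912
45,0.5188,-0.2408,0.8105,0.2314,0.1272,-0.0407,0.0150,0.2122,0.9872,0.1771,0.6406,-0.3866
46,0.5223,-0.2387,0.8101,0.2231,0.1574,-0.0411,0.0147,0.2112,0.9876,0.1817,0.5215,-0.3826
47,0.5256,-0.2361,0.8096,0.2134,0.1800,-0.0428,0.0144,0.2100,0.9880,0.1854,0.4150,-0.3789
48,0.5289,-0.2333,0.8092,0.2033,0.1961,-0.0439,0.0143,0.2087,0.9885,0.1882,0.3203,-0.3757
49,0.5320,-0.2303,0.8087,0.1920,0.2067,-0.0462,0.0143,0.2073,0.9890,0.1904,0.2365,-0.3727
50,0.5349,-0.2271,0.8083,0.1808,0.2128,-0.0472,0.0143,0.2058,0.9896,,,
# final eef position (m): 0.0143 0.2058 0.9896


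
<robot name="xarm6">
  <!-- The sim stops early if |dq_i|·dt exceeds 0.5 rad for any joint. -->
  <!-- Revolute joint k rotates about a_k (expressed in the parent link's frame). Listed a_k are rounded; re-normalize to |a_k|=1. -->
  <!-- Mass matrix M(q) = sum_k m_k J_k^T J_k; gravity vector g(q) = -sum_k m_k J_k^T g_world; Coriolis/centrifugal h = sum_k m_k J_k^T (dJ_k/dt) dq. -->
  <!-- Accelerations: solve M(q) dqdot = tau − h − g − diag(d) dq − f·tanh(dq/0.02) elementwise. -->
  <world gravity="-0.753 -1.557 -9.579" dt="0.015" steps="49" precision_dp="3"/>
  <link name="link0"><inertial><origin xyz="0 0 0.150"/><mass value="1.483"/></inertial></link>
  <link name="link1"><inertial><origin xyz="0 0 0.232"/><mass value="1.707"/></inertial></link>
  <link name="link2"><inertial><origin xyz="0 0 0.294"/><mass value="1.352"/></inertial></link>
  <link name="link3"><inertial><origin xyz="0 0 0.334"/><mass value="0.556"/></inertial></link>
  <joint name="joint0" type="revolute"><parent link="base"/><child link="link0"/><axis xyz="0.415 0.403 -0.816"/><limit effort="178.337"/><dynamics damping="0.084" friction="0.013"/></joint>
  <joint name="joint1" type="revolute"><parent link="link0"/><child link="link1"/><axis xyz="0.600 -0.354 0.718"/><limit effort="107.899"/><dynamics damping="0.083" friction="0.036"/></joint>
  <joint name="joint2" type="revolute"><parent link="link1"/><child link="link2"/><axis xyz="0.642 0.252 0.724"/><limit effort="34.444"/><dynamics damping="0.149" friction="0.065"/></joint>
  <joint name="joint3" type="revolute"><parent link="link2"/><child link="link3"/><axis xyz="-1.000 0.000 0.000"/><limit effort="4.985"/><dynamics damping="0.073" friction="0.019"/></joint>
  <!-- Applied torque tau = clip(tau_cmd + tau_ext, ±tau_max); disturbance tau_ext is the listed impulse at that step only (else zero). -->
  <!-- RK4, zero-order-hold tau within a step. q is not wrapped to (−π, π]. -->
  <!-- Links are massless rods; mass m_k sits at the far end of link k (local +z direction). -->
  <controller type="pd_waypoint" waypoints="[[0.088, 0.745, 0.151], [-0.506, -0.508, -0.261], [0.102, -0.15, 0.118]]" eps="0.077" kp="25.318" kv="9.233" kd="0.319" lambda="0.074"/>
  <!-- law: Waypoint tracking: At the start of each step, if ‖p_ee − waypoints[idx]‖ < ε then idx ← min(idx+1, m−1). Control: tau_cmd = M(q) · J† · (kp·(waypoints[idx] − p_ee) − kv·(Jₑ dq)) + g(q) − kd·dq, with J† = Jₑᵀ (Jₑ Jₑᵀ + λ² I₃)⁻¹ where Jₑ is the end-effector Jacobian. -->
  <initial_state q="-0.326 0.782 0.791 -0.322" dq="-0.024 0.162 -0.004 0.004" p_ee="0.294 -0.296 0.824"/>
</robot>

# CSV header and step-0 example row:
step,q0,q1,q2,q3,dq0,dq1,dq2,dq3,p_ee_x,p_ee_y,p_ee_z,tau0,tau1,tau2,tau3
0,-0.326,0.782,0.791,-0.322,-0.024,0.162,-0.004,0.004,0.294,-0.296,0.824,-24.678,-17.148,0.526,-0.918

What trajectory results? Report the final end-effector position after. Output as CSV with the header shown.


step,q0,q1,q2,q3,dq0,dq1,dq2,dq3,p_ee_x,p_ee_y,p_ee_z,tau0,tau1,tau2,tau3
1,-0.330,0.777,0.786,-0.336,-0.480,-0.779,-0.606,-1.884,0.295,-0.294,0.823,-22.534,-15.850,0.196,-0.087
2,-0.340,0.759,0.775,-0.374,-0.841,-1.640,-0.907,-3.138,0.296,-0.286,0.821,-20.576,-14.559,-0.057,0.436
3,-0.355,0.729,0.760,-0.427,-1.184,-2.348,-1.029,-3.972,0.296,-0.275,0.819,-18.519,-13.105,-0.180,0.759
4,-0.375,0.690,0.745,-0.491,-1.527,-2.893,-1.012,-4.488,0.294,-0.260,0.816,-16.230,-11.440,-0.183,0.941
5,-0.400,0.643,0.731,-0.560,-1.857,-3.295,-0.866,-4.743,0.292,-0.242,0.812,-13.735,-9.626,-0.113,1.021
6,-0.431,0.592,0.719,-0.632,-2.159,-3.585,-0.609,-4.784,0.288,-0.221,0.808,-11.152,-7.776,-0.018,1.034
7,-0.465,0.537,0.713,-0.703,-2.421,-3.792,-0.264,-4.659,0.282,-0.197,0.803,-8.617,-5.999,0.066,1.005
8,-0.503,0.479,0.712,-0.771,-2.639,-3.938,0.136,-4.415,0.275,-0.171,0.797,-6.231,-4.374,0.123,0.959
9,-0.544,0.419,0.717,-0.835,-2.819,-4.033,0.549,-4.104,0.267,-0.144,0.791,-4.044,-2.933,0.162,0.912
10,-0.587,0.358,0.728,-0.893,-2.956,-4.099,0.974,-3.736,0.259,-0.115,0.784,-2.084,-1.696,0.164,0.867
11,-0.632,0.297,0.746,-0.947,-3.057,-4.140,1.389,-3.340,0.249,-0.085,0.776,-0.346,-0.655,0.136,0.832
12,-0.679,0.234,0.770,-0.994,-3.128,-4.159,1.779,-2.936,0.240,-0.055,0.768,1.188,0.206,0.083,0.808
13,-0.726,0.172,0.799,-1.035,-3.174,-4.159,2.136,-2.539,0.230,-0.025,0.758,2.539,0.909,0.011,0.797
14,-0.774,0.110,0.834,-1.070,-3.201,-4.141,2.453,-2.157,0.219,0.005,0.748,3.730,1.475,-0.077,0.799
15,-0.822,0.048,0.872,-1.099,-3.210,-4.103,2.728,-1.798,0.209,0.034,0.737,4.782,1.924,-0.177,0.812
16,-0.870,-0.013,0.915,-1.124,-3.206,-4.045,2.960,-1.466,0.199,0.062,0.725,5.713,2.274,-0.286,0.834
17,-0.918,-0.073,0.961,-1.144,-3.190,-3.967,3.149,-1.164,0.189,0.090,0.712,6.538,2.538,-0.401,0.865
18,-0.965,-0.132,1.009,-1.159,-3.164,-3.867,3.299,-0.892,0.179,0.116,0.698,7.272,2.729,-0.522,0.902
19,-1.013,-0.189,1.060,-1.170,-3.128,-3.745,3.410,-0.651,0.170,0.142,0.685,7.928,2.856,-0.646,0.944
20,-1.059,-0.244,1.111,-1.179,-3.082,-3.599,3.486,-0.441,0.160,0.166,0.670,8.516,2.925,-0.772,0.990
21,-1.105,-0.297,1.164,-1.184,-3.026,-3.428,3.529,-0.259,0.152,0.188,0.655,9.048,2.941,-0.900,1.038
22,-1.150,-0.347,1.217,-1.186,-2.959,-3.233,3.542,-0.104,0.143,0.210,0.640,9.533,2.908,-1.029,1.088
23,-1.194,-0.394,1.270,-1.187,-2.881,-3.015,3.526,0.024,0.135,0.230,0.625,9.977,2.831,-1.158,1.139
24,-1.236,-0.437,1.323,-1.186,-2.790,-2.775,3.481,0.119,0.127,0.250,0.610,10.387,2.714,-1.288,1.197
25,-1.277,-0.477,1.374,-1.183,-2.686,-2.517,3.415,0.198,0.119,0.268,0.594,10.766,2.560,-1.419,1.252
26,-1.317,-0.513,1.425,-1.180,-2.568,-2.245,3.330,0.262,0.112,0.285,0.578,11.117,2.373,-1.552,1.303
27,-1.354,-0.544,1.474,-1.176,-2.437,-1.964,3.229,0.314,0.106,0.302,0.563,11.440,2.160,-1.688,1.350
28,-1.390,-0.572,1.522,-1.171,-2.295,-1.681,3.115,0.356,0.099,0.317,0.547,11.733,1.927,-1.827,1.394
29,-1.423,-0.595,1.568,-1.165,-2.142,-1.400,2.994,0.392,0.093,0.332,0.531,11.995,1.682,-1.970,1.434
30,-1.454,-0.614,1.612,-1.159,-1.980,-1.128,2.867,0.424,0.087,0.346,0.516,12.223,1.431,-2.119,1.469
31,-1.482,-0.629,1.654,-1.152,-1.813,-0.870,2.740,0.453,0.082,0.360,0.500,12.415,1.180,-2.272,1.501
32,-1.508,-0.640,1.694,-1.145,-1.642,-0.628,2.614,0.480,0.077,0.373,0.485,12.569,0.936,-2.431,1.530
33,-1.532,-0.648,1.732,-1.138,-1.469,-0.405,2.492,0.506,0.072,0.385,0.470,12.684,0.703,-2.594,1.555
34,-1.552,-0.652,1.768,-1.130,-1.297,-0.204,2.376,0.531,0.067,0.397,0.455,12.759,0.486,-2.760,1.578
35,-1.571,-0.654,1.803,-1.122,-1.127,-0.025,2.267,0.556,0.063,0.408,0.441,12.797,0.286,-2.928,1.599
36,-1.586,-0.653,1.837,-1.113,-0.962,0.119,2.170,0.582,0.059,0.419,0.427,12.788,0.114,-3.094,1.618
37,-1.599,-0.651,1.868,-1.105,-0.804,0.242,2.081,0.605,0.055,0.429,0.413,12.744,-0.037,-3.259,1.636
38,-1.610,-0.646,1.899,-1.095,-0.652,0.348,2.000,0.626,0.052,0.439,0.400,12.668,-0.168,-3.420,1.653
39,-1.619,-0.640,1.928,-1.086,-0.506,0.436,1.925,0.644,0.049,0.448,0.387,12.566,-0.279,-3.575,1.671
40,-1.626,-0.633,1.957,-1.076,-0.368,0.510,1.857,0.660,0.046,0.457,0.375,12.439,-0.371,-3.724,1.688
41,-1.630,-0.625,1.984,-1.066,-0.237,0.571,1.795,0.672,0.044,0.465,0.363,12.291,-0.446,-3.864,1.706
42,-1.633,-0.616,2.011,-1.056,-0.113,0.619,1.739,0.681,0.042,0.473,0.352,12.127,-0.503,-3.996,1.723
43,-1.634,-0.607,2.036,-1.046,0.002,0.657,1.688,0.688,0.040,0.480,0.341,11.949,-0.544,-4.117,1.740
44,-1.633,-0.597,2.061,-1.035,0.109,0.685,1.641,0.692,0.038,0.487,0.330,11.762,-0.571,-4.227,1.757
45,-1.630,-0.586,2.086,-1.025,0.208,0.705,1.599,0.693,0.037,0.493,0.320,11.567,-0.585,-4.327,1.773
46,-1.627,-0.576,2.109,-1.015,0.300,0.718,1.560,0.692,0.037,0.500,0.311,11.366,-0.588,-4.415,1.788
47,-1.621,-0.565,2.132,-1.004,0.385,0.725,1.524,0.689,0.036,0.505,0.301,11.162,-0.580,-4.492,1.803
48,-1.615,-0.554,2.155,-0.994,0.462,0.727,1.492,0.685,0.036,0.511,0.293,10.955,-0.564,-4.559,1.816
49,-1.608,-0.543,2.177,-0.984,0.533,0.725,1.462,0.679,0.036,0.516,0.285,,,,
# final p_ee position (m): 0.036 0.516 0.285
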